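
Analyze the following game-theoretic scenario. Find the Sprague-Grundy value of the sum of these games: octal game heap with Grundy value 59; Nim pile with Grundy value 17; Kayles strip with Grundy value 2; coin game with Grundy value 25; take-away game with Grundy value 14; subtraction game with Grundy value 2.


By the Sprague-Grundy theorem, the Grundy value of a sum of games is the XOR of individual Grundy values.
octal game heap: Grundy value = 59. Running XOR: 0 XOR 59 = 59
Nim pile: Grundy value = 17. Running XOR: 59 XOR 17 = 42
Kayles strip: Grundy value = 2. Running XOR: 42 XOR 2 = 40
coin game: Grundy value = 25. Running XOR: 40 XOR 25 = 49
take-away game: Grundy value = 14. Running XOR: 49 XOR 14 = 63
subtraction game: Grundy value = 2. Running XOR: 63 XOR 2 = 61
The combined Grundy value is 61.

61


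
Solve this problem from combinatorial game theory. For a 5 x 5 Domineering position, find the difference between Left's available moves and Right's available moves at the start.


Board is 5 x 5 (rows x cols).
Left (vertical) placements: (rows-1) * cols = 4 * 5 = 20
Right (horizontal) placements: rows * (cols-1) = 5 * 4 = 20
Advantage = Left - Right = 20 - 20 = 0

0


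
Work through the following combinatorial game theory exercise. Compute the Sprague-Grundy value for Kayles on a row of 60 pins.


Kayles: a move removes 1 or 2 adjacent pins from a contiguous row.
Removing pins from a row of k leaves two independent rows (a, b) with a + b = k - 1 (one pin) or a + b = k - 2 (two pins); an end removal gives a = 0.
By Sprague-Grundy, G(k) = mex{ G(a) XOR G(b) } over all these splits. G(0) = 0.
G(1): splits (0,0):0^0=0 -> mex({0}) = 1
G(2): splits (0,1):0^1=1 (0,0):0^0=0 -> mex({0, 1}) = 2
G(3): splits (0,2):0^2=2 (1,1):1^1=0 (0,1):0^1=1 -> mex({0, 1, 2}) = 3
G(4): splits (0,3):0^3=3 (1,2):1^2=3 (0,2):0^2=2 (1,1):1^1=0 -> mex({0, 2, 3}) = 1
G(5): splits (0,4):0^1=1 (1,3):1^3=2 (2,2):2^2=0 (0,3):0^3=3 (1,2):1^2=3 -> mex({0, 1, 2, 3}) = 4
G(6) = mex({0, 1, 2, 4}) = 3
G(7) = mex({0, 1, 3, 4, 5}) = 2
G(8) = mex({0, 2, 3, 5, 6}) = 1
G(9) = mex({0, 1, 2, 3, 6, 7}) = 4
G(10) = mex({0, 1, 3, 4, 5, 7}) = 2
G(11) = mex({0, 1, 2, 3, 4, 5}) = 6
G(12) = mex({0, 1, 2, 3, 5, 6, 7}) = 4
G(13) = mex({0, 2, 3, 4, 6, 7}) = 1
G(14) = mex({0, 1, 4, 5, 6, 7}) = 2
G(15) = mex({0, 1, 2, 3, 4, 5, 6}) = 7
G(16) = mex({0, 2, 3, 5, 6, 7}) = 1
G(17) = mex({0, 1, 2, 3, 5, 6, 7}) = 4
G(18) = mex({0, 1, 2, 4, 5, 6}) = 3
G(19) = mex({0, 1, 3, 4, 5, 7}) = 2
G(20) = mex({0, 2, 3, 4, 5, 6, 7}) = 1
G(21) = mex({0, 1, 2, 3, 5, 6, 7}) = 4
G(22) = mex({0, 1, 2, 3, 4, 5, 7}) = 6
G(23) = mex({0, 1, 2, 3, 4, 5, 6}) = 7
G(24) = mex({0, 1, 2, 3, 5, 6, 7}) = 4
G(25) = mex({0, 2, 3, 4, 6, 7}) = 1
G(26) = mex({0, 1, 3, 4, 5, 6, 7}) = 2
G(27) = mex({0, 1, 2, 3, 4, 5, 6, 7}) = 8
G(28) = mex({0, 1, 2, 3, 4, 6, 7, 8}) = 5
G(29) = mex({0, 1, 2, 3, 5, 6, 7, 8, 9}) = 4
G(30) = mex({0, 1, 2, 3, 4, 5, 6, 9, 10}) = 7
G(31) = mex({0, 1, 3, 4, 5, 7, 10, 11}) = 2
G(32) = mex({0, 2, 3, 4, 5, 6, 7, 9, 11}) = 1
G(33) = mex({0, 1, 2, 3, 4, 5, 6, 7, 9, 12}) = 8
G(34) = mex({0, 1, 2, 3, 4, 5, 7, 8, 11, 12}) = 6
G(35) = mex({0, 1, 2, 3, 4, 5, 6, 8, 9, 10, 11}) = 7
G(36) = mex({0, 1, 2, 3, 5, 6, 7, 9, 10}) = 4
G(37) = mex({0, 2, 3, 4, 6, 7, 9, 10, 11, 12}) = 1
G(38) = mex({0, 1, 3, 4, 5, 6, 7, 9, 10, 11, 12}) = 2
G(39) = mex({0, 1, 2, 4, 5, 6, 7, 9, 10, 12, 14}) = 3
G(40) = mex({0, 2, 3, 4, 6, 7, 11, 12, 14}) = 1
G(41) = mex({0, 1, 2, 3, 5, 6, 7, 9, 10, 11, 12}) = 4
G(42) = mex({0, 1, 2, 3, 4, 5, 6, 9, 10}) = 7
G(43) = mex({0, 1, 3, 4, 5, 7, 9, 10, 12, 15}) = 2
G(44) = mex({0, 2, 3, 4, 5, 6, 7, 9, 10, 12, 15}) = 1
G(45) = mex({0, 1, 2, 3, 4, 5, 6, 7, 9, 10, 12, 14}) = 8
G(46) = mex({0, 1, 3, 4, 5, 7, 8, 11, 12, 14}) = 2
G(47) = mex({0, 1, 2, 3, 4, 5, 6, 8, 9, 10, 11, 12}) = 7
G(48) = mex({0, 1, 2, 3, 5, 6, 7, 9, 10}) = 4
G(49) = mex({0, 2, 3, 4, 6, 7, 9, 10, 11, 12, 15}) = 1
G(50) = mex({0, 1, 4, 5, 6, 7, 9, 11, 12, 14, 15}) = 2
G(51) = mex({0, 1, 2, 3, 4, 5, 6, 7, 9, 12, 14, 15}) = 8
G(52) = mex({0, 2, 3, 4, 5, 6, 7, 8, 11, 12, 15}) = 1
G(53) = mex({0, 1, 2, 3, 5, 6, 7, 8, 9, 10, 11, 12}) = 4
G(54) = mex({0, 1, 2, 3, 4, 5, 6, 9, 10}) = 7
G(55) = mex({0, 1, 3, 4, 5, 7, 9, 10, 11, 12}) = 2
G(56) = mex({0, 2, 3, 4, 5, 6, 7, 9, 10, 11, 12, 13, 14}) = 1
G(57) = mex({0, 1, 2, 3, 5, 6, 7, 9, 10, 12, 13, 14, 15}) = 4
G(58) = mex({0, 1, 3, 4, 5, 7, 11, 12, 14, 15}) = 2
G(59) = mex({0, 1, 2, 3, 4, 5, 6, 9, 10, 11, 12, 15}) = 7
G(60) = mex({0, 1, 2, 3, 5, 6, 7, 9, 10}) = 4
Therefore G(60) = 4.

4


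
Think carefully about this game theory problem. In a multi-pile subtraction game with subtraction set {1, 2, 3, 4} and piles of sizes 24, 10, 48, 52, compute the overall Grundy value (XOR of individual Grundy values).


Subtraction set: {1, 2, 3, 4}
For this subtraction set, G(n) = n mod 5 (period = max + 1 = 5).
Pile 1 (size 24): G(24) = 24 mod 5 = 4
Pile 2 (size 10): G(10) = 10 mod 5 = 0
Pile 3 (size 48): G(48) = 48 mod 5 = 3
Pile 4 (size 52): G(52) = 52 mod 5 = 2
Total Grundy value = XOR of all: 4 XOR 0 XOR 3 XOR 2 = 5

5


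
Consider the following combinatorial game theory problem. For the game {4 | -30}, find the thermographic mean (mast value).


Game = {4 | -30}, a switch {a | b} with numbers a > b.
Its thermograph has left wall a - t and right wall b + t, which meet at t = (a - b)/2, where both equal (a + b)/2. So the mast (mean value) is at (a + b)/2.
Mean = (4 + (-30))/2 = -26/2 = -13

-13


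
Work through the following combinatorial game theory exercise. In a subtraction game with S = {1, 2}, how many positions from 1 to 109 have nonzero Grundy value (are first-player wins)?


Subtraction set S = {1, 2}, so G(n) = n mod 3.
G(n) = 0 when n is a multiple of 3.
Multiples of 3 in [1, 109]: 36
N-positions (nonzero Grundy) = 109 - 36 = 73

73


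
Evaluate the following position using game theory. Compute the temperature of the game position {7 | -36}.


The game is {7 | -36}, a switch {a | b} with numbers a > b.
Cooling {a | b} by t gives {a - t | b + t}, which stops being hot when a - t = b + t, i.e. at t = (a - b)/2. So the temperature of a switch is (a - b)/2.
Temperature = (Left option - Right option) / 2
= (7 - (-36)) / 2
= 43 / 2
= 43/2

43/2


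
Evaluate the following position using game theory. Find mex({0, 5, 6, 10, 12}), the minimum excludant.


Set = {0, 5, 6, 10, 12}
0 is in the set.
1 is NOT in the set. This is the mex.
mex = 1

1


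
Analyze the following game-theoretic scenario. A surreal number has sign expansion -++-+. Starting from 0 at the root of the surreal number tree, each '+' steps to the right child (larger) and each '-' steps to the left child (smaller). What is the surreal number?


Sign expansion: -++-+
Rule: track bounds (lo, hi), initially (-inf, +inf). On '+', the current value becomes lo and we move to the simplest number in (value, hi): value + 1 if hi = +inf, otherwise the midpoint (value + hi)/2. On '-', the current value becomes hi and we move to value - 1 if lo = -inf, otherwise the midpoint (lo + value)/2.
Start at 0.
Step 1: sign = -, move left. Bounds: (-inf, 0). Value = -1
Step 2: sign = +, move right. Bounds: (-1, 0). Value = -1/2
Step 3: sign = +, move right. Bounds: (-1/2, 0). Value = -1/4
Step 4: sign = -, move left. Bounds: (-1/2, -1/4). Value = -3/8
Step 5: sign = +, move right. Bounds: (-3/8, -1/4). Value = -5/16
The surreal number with sign expansion -++-+ is -5/16.

-5/16


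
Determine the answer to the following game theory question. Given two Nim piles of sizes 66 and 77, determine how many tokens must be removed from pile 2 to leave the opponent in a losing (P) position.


Piles: 66 and 77
Current XOR: 66 XOR 77 = 15 (non-zero, so this is an N-position).
To make the XOR zero, we need to find a move that balances the piles.
For pile 2 (size 77): target = 77 XOR 15 = 66
We reduce pile 2 from 77 to 66.
Tokens removed: 77 - 66 = 11
Verification: 66 XOR 66 = 0

11


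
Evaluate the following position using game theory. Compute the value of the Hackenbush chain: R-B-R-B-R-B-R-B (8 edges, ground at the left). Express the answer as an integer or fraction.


Edges (from ground): R-B-R-B-R-B-R-B
By Berlekamp's sign-expansion rule, a Blue-Red Hackenbush stalk has the value of the surreal number whose sign sequence is the edge sequence with B -> + and R -> -.
Sign sequence: -+-+-+-+
Trace the sign expansion in the surreal number tree, starting from 0:
Edge 1: R (sign -) -> bounds (-inf, 0), value = -1
Edge 2: B (sign +) -> bounds (-1, 0), value = -1/2
Edge 3: R (sign -) -> bounds (-1, -1/2), value = -3/4
Edge 4: B (sign +) -> bounds (-3/4, -1/2), value = -5/8
Edge 5: R (sign -) -> bounds (-3/4, -5/8), value = -11/16
Edge 6: B (sign +) -> bounds (-11/16, -5/8), value = -21/32
Edge 7: R (sign -) -> bounds (-11/16, -21/32), value = -43/64
Edge 8: B (sign +) -> bounds (-43/64, -21/32), value = -85/128
Game value = -85/128

-85/128


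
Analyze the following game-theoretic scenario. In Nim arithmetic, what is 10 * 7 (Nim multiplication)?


Nim multiplication is bilinear over XOR: (u XOR v) * w = (u*w) XOR (v*w).
So we split each operand into its bit components and XOR the pairwise Nim products.
10 = 2 + 8 (as XOR of powers of 2).
7 = 1 + 2 + 4 (as XOR of powers of 2).
Using the standard Nim-product table on single bits:
  2*2 = 3,   2*4 = 8,   2*8 = 12,
  4*4 = 6,   4*8 = 11,  8*8 = 13,
and  1*x = x (identity), k*l = l*k (commutative).
Pairwise Nim products:
  2 * 1 = 2
  2 * 2 = 3
  2 * 4 = 8
  8 * 1 = 8
  8 * 2 = 12
  8 * 4 = 11
XOR them: 2 XOR 3 XOR 8 XOR 8 XOR 12 XOR 11 = 6.
Result: 10 * 7 = 6 (in Nim).

6


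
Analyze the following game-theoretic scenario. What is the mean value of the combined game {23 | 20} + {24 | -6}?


G1 = {23 | 20}, G2 = {24 | -6}
Each is a switch {a | b} with numbers a > b; its mean value is (a + b)/2, and mean value is additive over game sums: m(G1 + G2) = m(G1) + m(G2).
Mean of G1 = (23 + (20))/2 = 43/2 = 43/2
Mean of G2 = (24 + (-6))/2 = 18/2 = 9
Mean of G1 + G2 = 43/2 + 9 = 61/2

61/2


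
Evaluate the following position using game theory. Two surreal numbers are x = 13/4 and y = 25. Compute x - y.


x = 13/4, y = 25
Converting to common denominator: 4
x = 13/4, y = 100/4
x - y = 13/4 - 25 = -87/4

-87/4


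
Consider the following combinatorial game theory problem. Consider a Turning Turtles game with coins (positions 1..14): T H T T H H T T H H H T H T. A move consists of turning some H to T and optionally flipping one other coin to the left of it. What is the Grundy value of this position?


Coins: T H T T H H T T H H H T H T
Key fact: a single head at position k behaves exactly like a Nim heap of size k (turning it to T and optionally flipping a coin at j < k corresponds to moving the heap from k to j, or to 0), and heads combine as a disjunctive sum (two heads at the same place would cancel, matching j XOR j = 0). So the Nim-value is the XOR of the 1-indexed positions of the heads.
Face-up positions (1-indexed): [2, 5, 6, 9, 10, 11, 13]
XOR 0 with 2: 0 XOR 2 = 2
XOR 2 with 5: 2 XOR 5 = 7
XOR 7 with 6: 7 XOR 6 = 1
XOR 1 with 9: 1 XOR 9 = 8
XOR 8 with 10: 8 XOR 10 = 2
XOR 2 with 11: 2 XOR 11 = 9
XOR 9 with 13: 9 XOR 13 = 4
Nim-value = 4

4


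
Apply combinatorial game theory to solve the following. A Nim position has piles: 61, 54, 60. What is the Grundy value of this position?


We need the XOR (exclusive or) of all pile sizes.
After XOR-ing pile 1 (size 61): 0 XOR 61 = 61
After XOR-ing pile 2 (size 54): 61 XOR 54 = 11
After XOR-ing pile 3 (size 60): 11 XOR 60 = 55
The Nim-value of this position is 55.

55


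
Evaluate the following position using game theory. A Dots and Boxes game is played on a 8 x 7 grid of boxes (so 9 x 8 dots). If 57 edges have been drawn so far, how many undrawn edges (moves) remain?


Grid: 8 x 7 boxes, i.e. 9 rows and 8 columns of dots.
Horizontal edges: (rows + 1) * cols = 9 * 7 = 63
Vertical edges: rows * (cols + 1) = 8 * 8 = 64
Total edges: 63 + 64 = 127
Edges drawn: 57
Remaining: 127 - 57 = 70

70


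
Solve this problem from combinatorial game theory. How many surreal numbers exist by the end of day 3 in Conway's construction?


Day 0: {|} = 0 is born. Count = 1.
Day n: the number of surreal numbers born by day n is 2^(n+1) - 1.
By day 0: 2^1 - 1 = 1
By day 1: 2^2 - 1 = 3
By day 2: 2^3 - 1 = 7
By day 3: 2^4 - 1 = 15
By day 3: 15 surreal numbers.

15


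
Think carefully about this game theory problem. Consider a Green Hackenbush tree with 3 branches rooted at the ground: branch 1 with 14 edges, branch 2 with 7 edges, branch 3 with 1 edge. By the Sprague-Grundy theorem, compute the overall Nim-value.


The tree has 3 branches from the ground vertex.
In Green Hackenbush, the Nim-value of a simple path of length k is k.
Branch 1: length 14, Nim-value = 14
Branch 2: length 7, Nim-value = 7
Branch 3: length 1, Nim-value = 1
Total Nim-value = XOR of all branch values:
0 XOR 14 = 14
14 XOR 7 = 9
9 XOR 1 = 8
Nim-value of the tree = 8

8


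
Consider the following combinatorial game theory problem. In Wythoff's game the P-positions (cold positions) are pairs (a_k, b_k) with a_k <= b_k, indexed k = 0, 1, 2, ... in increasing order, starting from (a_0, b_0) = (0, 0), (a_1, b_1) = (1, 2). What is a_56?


By Wythoff's theorem, a_k = floor(k * phi) and b_k = floor(k * phi^2) = a_k + k, where phi = (1 + sqrt(5))/2 is the golden ratio.
phi = (1 + sqrt(5))/2 = 1.618034
k = 56
k * phi = 56 * 1.618034 = 90.609903
a_56 = floor(k * phi) = 90

90


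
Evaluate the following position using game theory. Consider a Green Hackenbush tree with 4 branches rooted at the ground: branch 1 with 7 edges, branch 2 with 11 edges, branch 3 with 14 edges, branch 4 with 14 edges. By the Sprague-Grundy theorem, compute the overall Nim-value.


The tree has 4 branches from the ground vertex.
In Green Hackenbush, the Nim-value of a simple path of length k is k.
Branch 1: length 7, Nim-value = 7
Branch 2: length 11, Nim-value = 11
Branch 3: length 14, Nim-value = 14
Branch 4: length 14, Nim-value = 14
Total Nim-value = XOR of all branch values:
0 XOR 7 = 7
7 XOR 11 = 12
12 XOR 14 = 2
2 XOR 14 = 12
Nim-value of the tree = 12

12


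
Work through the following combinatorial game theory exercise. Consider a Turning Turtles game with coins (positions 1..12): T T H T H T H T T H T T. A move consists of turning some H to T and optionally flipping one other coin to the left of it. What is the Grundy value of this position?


Coins: T T H T H T H T T H T T
Key fact: a single head at position k behaves exactly like a Nim heap of size k (turning it to T and optionally flipping a coin at j < k corresponds to moving the heap from k to j, or to 0), and heads combine as a disjunctive sum (two heads at the same place would cancel, matching j XOR j = 0). So the Nim-value is the XOR of the 1-indexed positions of the heads.
Face-up positions (1-indexed): [3, 5, 7, 10]
XOR 0 with 3: 0 XOR 3 = 3
XOR 3 with 5: 3 XOR 5 = 6
XOR 6 with 7: 6 XOR 7 = 1
XOR 1 with 10: 1 XOR 10 = 11
Nim-value = 11

11


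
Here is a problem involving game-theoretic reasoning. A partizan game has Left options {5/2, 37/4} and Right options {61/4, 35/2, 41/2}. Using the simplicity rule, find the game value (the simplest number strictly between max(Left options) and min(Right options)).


Left options: {5/2, 37/4}, max = 37/4
Right options: {61/4, 35/2, 41/2}, min = 61/4
All options are numbers and max(Left) < min(Right), so by the simplicity theorem the value is the simplest (earliest-born) number strictly between 37/4 and 61/4.
Integers 10 through 15 all lie strictly between 37/4 and 61/4.
Among integers, the simplest (lowest birthday = smallest |n|; 0 is born on day 0, +-n on day n) is 10.
No non-integer in the interval can be simpler: if x is a non-integer in the interval, then floor(x) or ceil(x) also lies in the interval (the interval contains an integer), and both are proper prefixes of x's sign expansion, i.e. born earlier. So the game value is 10.
Game value = 10

10


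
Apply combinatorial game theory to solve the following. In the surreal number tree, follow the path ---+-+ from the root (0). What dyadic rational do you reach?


Sign expansion: ---+-+
Rule: track bounds (lo, hi), initially (-inf, +inf). On '+', the current value becomes lo and we move to the simplest number in (value, hi): value + 1 if hi = +inf, otherwise the midpoint (value + hi)/2. On '-', the current value becomes hi and we move to value - 1 if lo = -inf, otherwise the midpoint (lo + value)/2.
Start at 0.
Step 1: sign = -, move left. Bounds: (-inf, 0). Value = -1
Step 2: sign = -, move left. Bounds: (-inf, -1). Value = -2
Step 3: sign = -, move left. Bounds: (-inf, -2). Value = -3
Step 4: sign = +, move right. Bounds: (-3, -2). Value = -5/2
Step 5: sign = -, move left. Bounds: (-3, -5/2). Value = -11/4
Step 6: sign = +, move right. Bounds: (-11/4, -5/2). Value = -21/8
The surreal number with sign expansion ---+-+ is -21/8.

-21/8


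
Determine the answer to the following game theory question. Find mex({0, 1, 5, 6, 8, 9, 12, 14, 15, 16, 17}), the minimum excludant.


Set = {0, 1, 5, 6, 8, 9, 12, 14, 15, 16, 17}
0 is in the set.
1 is in the set.
2 is NOT in the set. This is the mex.
mex = 2

2


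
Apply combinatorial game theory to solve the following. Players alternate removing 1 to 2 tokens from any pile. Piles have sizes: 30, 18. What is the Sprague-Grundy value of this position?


Subtraction set: {1, 2}
For this subtraction set, G(n) = n mod 3 (period = max + 1 = 3).
Pile 1 (size 30): G(30) = 30 mod 3 = 0
Pile 2 (size 18): G(18) = 18 mod 3 = 0
Total Grundy value = XOR of all: 0 XOR 0 = 0

0


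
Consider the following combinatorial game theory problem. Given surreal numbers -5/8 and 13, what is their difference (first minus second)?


x = -5/8, y = 13
Converting to common denominator: 8
x = -5/8, y = 104/8
x - y = -5/8 - 13 = -109/8

-109/8


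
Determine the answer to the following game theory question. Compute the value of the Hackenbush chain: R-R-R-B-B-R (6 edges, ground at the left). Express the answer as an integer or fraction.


Edges (from ground): R-R-R-B-B-R
By Berlekamp's sign-expansion rule, a Blue-Red Hackenbush stalk has the value of the surreal number whose sign sequence is the edge sequence with B -> + and R -> -.
Sign sequence: ---++-
Trace the sign expansion in the surreal number tree, starting from 0:
Edge 1: R (sign -) -> bounds (-inf, 0), value = -1
Edge 2: R (sign -) -> bounds (-inf, -1), value = -2
Edge 3: R (sign -) -> bounds (-inf, -2), value = -3
Edge 4: B (sign +) -> bounds (-3, -2), value = -5/2
Edge 5: B (sign +) -> bounds (-5/2, -2), value = -9/4
Edge 6: R (sign -) -> bounds (-5/2, -9/4), value = -19/8
Game value = -19/8

-19/8


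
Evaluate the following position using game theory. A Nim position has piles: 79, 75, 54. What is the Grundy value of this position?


We need the XOR (exclusive or) of all pile sizes.
After XOR-ing pile 1 (size 79): 0 XOR 79 = 79
After XOR-ing pile 2 (size 75): 79 XOR 75 = 4
After XOR-ing pile 3 (size 54): 4 XOR 54 = 50
The Nim-value of this position is 50.

50


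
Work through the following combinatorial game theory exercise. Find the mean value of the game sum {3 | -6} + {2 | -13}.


G1 = {3 | -6}, G2 = {2 | -13}
Each is a switch {a | b} with numbers a > b; its mean value is (a + b)/2, and mean value is additive over game sums: m(G1 + G2) = m(G1) + m(G2).
Mean of G1 = (3 + (-6))/2 = -3/2 = -3/2
Mean of G2 = (2 + (-13))/2 = -11/2 = -11/2
Mean of G1 + G2 = -3/2 + -11/2 = -7

-7


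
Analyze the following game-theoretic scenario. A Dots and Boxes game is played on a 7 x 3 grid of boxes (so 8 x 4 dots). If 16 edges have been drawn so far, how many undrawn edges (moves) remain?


Grid: 7 x 3 boxes, i.e. 8 rows and 4 columns of dots.
Horizontal edges: (rows + 1) * cols = 8 * 3 = 24
Vertical edges: rows * (cols + 1) = 7 * 4 = 28
Total edges: 24 + 28 = 52
Edges drawn: 16
Remaining: 52 - 16 = 36

36


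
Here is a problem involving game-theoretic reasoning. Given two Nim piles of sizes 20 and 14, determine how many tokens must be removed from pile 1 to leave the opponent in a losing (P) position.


Piles: 20 and 14
Current XOR: 20 XOR 14 = 26 (non-zero, so this is an N-position).
To make the XOR zero, we need to find a move that balances the piles.
For pile 1 (size 20): target = 20 XOR 26 = 14
We reduce pile 1 from 20 to 14.
Tokens removed: 20 - 14 = 6
Verification: 14 XOR 14 = 0

6


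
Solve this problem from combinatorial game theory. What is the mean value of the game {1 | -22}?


Game = {1 | -22}, a switch {a | b} with numbers a > b.
Its thermograph has left wall a - t and right wall b + t, which meet at t = (a - b)/2, where both equal (a + b)/2. So the mast (mean value) is at (a + b)/2.
Mean = (1 + (-22))/2 = -21/2 = -21/2

-21/2


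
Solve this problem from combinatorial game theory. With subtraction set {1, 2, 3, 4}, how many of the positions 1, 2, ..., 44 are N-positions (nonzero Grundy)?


Subtraction set S = {1, 2, 3, 4}, so G(n) = n mod 5.
G(n) = 0 when n is a multiple of 5.
Multiples of 5 in [1, 44]: 8
N-positions (nonzero Grundy) = 44 - 8 = 36

36


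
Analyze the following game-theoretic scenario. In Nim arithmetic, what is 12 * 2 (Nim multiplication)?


Nim multiplication is bilinear over XOR: (u XOR v) * w = (u*w) XOR (v*w).
So we split each operand into its bit components and XOR the pairwise Nim products.
12 = 4 + 8 (as XOR of powers of 2).
2 = 2 (as XOR of powers of 2).
Using the standard Nim-product table on single bits:
  2*2 = 3,   2*4 = 8,   2*8 = 12,
  4*4 = 6,   4*8 = 11,  8*8 = 13,
and  1*x = x (identity), k*l = l*k (commutative).
Pairwise Nim products:
  4 * 2 = 8
  8 * 2 = 12
XOR them: 8 XOR 12 = 4.
Result: 12 * 2 = 4 (in Nim).

4


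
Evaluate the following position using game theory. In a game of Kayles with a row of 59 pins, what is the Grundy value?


Kayles: a move removes 1 or 2 adjacent pins from a contiguous row.
Removing pins from a row of k leaves two independent rows (a, b) with a + b = k - 1 (one pin) or a + b = k - 2 (two pins); an end removal gives a = 0.
By Sprague-Grundy, G(k) = mex{ G(a) XOR G(b) } over all these splits. G(0) = 0.
G(1): splits (0,0):0^0=0 -> mex({0}) = 1
G(2): splits (0,1):0^1=1 (0,0):0^0=0 -> mex({0, 1}) = 2
G(3): splits (0,2):0^2=2 (1,1):1^1=0 (0,1):0^1=1 -> mex({0, 1, 2}) = 3
G(4): splits (0,3):0^3=3 (1,2):1^2=3 (0,2):0^2=2 (1,1):1^1=0 -> mex({0, 2, 3}) = 1
G(5): splits (0,4):0^1=1 (1,3):1^3=2 (2,2):2^2=0 (0,3):0^3=3 (1,2):1^2=3 -> mex({0, 1, 2, 3}) = 4
G(6) = mex({0, 1, 2, 4}) = 3
G(7) = mex({0, 1, 3, 4, 5}) = 2
G(8) = mex({0, 2, 3, 5, 6}) = 1
G(9) = mex({0, 1, 2, 3, 6, 7}) = 4
G(10) = mex({0, 1, 3, 4, 5, 7}) = 2
G(11) = mex({0, 1, 2, 3, 4, 5}) = 6
G(12) = mex({0, 1, 2, 3, 5, 6, 7}) = 4
G(13) = mex({0, 2, 3, 4, 6, 7}) = 1
G(14) = mex({0, 1, 4, 5, 6, 7}) = 2
G(15) = mex({0, 1, 2, 3, 4, 5, 6}) = 7
G(16) = mex({0, 2, 3, 5, 6, 7}) = 1
G(17) = mex({0, 1, 2, 3, 5, 6, 7}) = 4
G(18) = mex({0, 1, 2, 4, 5, 6}) = 3
G(19) = mex({0, 1, 3, 4, 5, 7}) = 2
G(20) = mex({0, 2, 3, 4, 5, 6, 7}) = 1
G(21) = mex({0, 1, 2, 3, 5, 6, 7}) = 4
G(22) = mex({0, 1, 2, 3, 4, 5, 7}) = 6
G(23) = mex({0, 1, 2, 3, 4, 5, 6}) = 7
G(24) = mex({0, 1, 2, 3, 5, 6, 7}) = 4
G(25) = mex({0, 2, 3, 4, 6, 7}) = 1
G(26) = mex({0, 1, 3, 4, 5, 6, 7}) = 2
G(27) = mex({0, 1, 2, 3, 4, 5, 6, 7}) = 8
G(28) = mex({0, 1, 2, 3, 4, 6, 7, 8}) = 5
G(29) = mex({0, 1, 2, 3, 5, 6, 7, 8, 9}) = 4
G(30) = mex({0, 1, 2, 3, 4, 5, 6, 9, 10}) = 7
G(31) = mex({0, 1, 3, 4, 5, 7, 10, 11}) = 2
G(32) = mex({0, 2, 3, 4, 5, 6, 7, 9, 11}) = 1
G(33) = mex({0, 1, 2, 3, 4, 5, 6, 7, 9, 12}) = 8
G(34) = mex({0, 1, 2, 3, 4, 5, 7, 8, 11, 12}) = 6
G(35) = mex({0, 1, 2, 3, 4, 5, 6, 8, 9, 10, 11}) = 7
G(36) = mex({0, 1, 2, 3, 5, 6, 7, 9, 10}) = 4
G(37) = mex({0, 2, 3, 4, 6, 7, 9, 10, 11, 12}) = 1
G(38) = mex({0, 1, 3, 4, 5, 6, 7, 9, 10, 11, 12}) = 2
G(39) = mex({0, 1, 2, 4, 5, 6, 7, 9, 10, 12, 14}) = 3
G(40) = mex({0, 2, 3, 4, 6, 7, 11, 12, 14}) = 1
G(41) = mex({0, 1, 2, 3, 5, 6, 7, 9, 10, 11, 12}) = 4
G(42) = mex({0, 1, 2, 3, 4, 5, 6, 9, 10}) = 7
G(43) = mex({0, 1, 3, 4, 5, 7, 9, 10, 12, 15}) = 2
G(44) = mex({0, 2, 3, 4, 5, 6, 7, 9, 10, 12, 15}) = 1
G(45) = mex({0, 1, 2, 3, 4, 5, 6, 7, 9, 10, 12, 14}) = 8
G(46) = mex({0, 1, 3, 4, 5, 7, 8, 11, 12, 14}) = 2
G(47) = mex({0, 1, 2, 3, 4, 5, 6, 8, 9, 10, 11, 12}) = 7
G(48) = mex({0, 1, 2, 3, 5, 6, 7, 9, 10}) = 4
G(49) = mex({0, 2, 3, 4, 6, 7, 9, 10, 11, 12, 15}) = 1
G(50) = mex({0, 1, 4, 5, 6, 7, 9, 11, 12, 14, 15}) = 2
G(51) = mex({0, 1, 2, 3, 4, 5, 6, 7, 9, 12, 14, 15}) = 8
G(52) = mex({0, 2, 3, 4, 5, 6, 7, 8, 11, 12, 15}) = 1
G(53) = mex({0, 1, 2, 3, 5, 6, 7, 8, 9, 10, 11, 12}) = 4
G(54) = mex({0, 1, 2, 3, 4, 5, 6, 9, 10}) = 7
G(55) = mex({0, 1, 3, 4, 5, 7, 9, 10, 11, 12}) = 2
G(56) = mex({0, 2, 3, 4, 5, 6, 7, 9, 10, 11, 12, 13, 14}) = 1
G(57) = mex({0, 1, 2, 3, 5, 6, 7, 9, 10, 12, 13, 14, 15}) = 4
G(58) = mex({0, 1, 3, 4, 5, 7, 11, 12, 14, 15}) = 2
G(59) = mex({0, 1, 2, 3, 4, 5, 6, 9, 10, 11, 12, 15}) = 7
Therefore G(59) = 7.

7


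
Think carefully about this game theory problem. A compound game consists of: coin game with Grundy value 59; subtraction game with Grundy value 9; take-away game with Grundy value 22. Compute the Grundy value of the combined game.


By the Sprague-Grundy theorem, the Grundy value of a sum of games is the XOR of individual Grundy values.
coin game: Grundy value = 59. Running XOR: 0 XOR 59 = 59
subtraction game: Grundy value = 9. Running XOR: 59 XOR 9 = 50
take-away game: Grundy value = 22. Running XOR: 50 XOR 22 = 36
The combined Grundy value is 36.

36


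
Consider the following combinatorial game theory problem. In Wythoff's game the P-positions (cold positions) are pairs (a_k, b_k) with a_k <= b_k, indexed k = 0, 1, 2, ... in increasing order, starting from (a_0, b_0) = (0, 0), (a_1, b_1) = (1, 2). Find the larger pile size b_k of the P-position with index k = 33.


By Wythoff's theorem, a_k = floor(k * phi) and b_k = floor(k * phi^2) = a_k + k, where phi = (1 + sqrt(5))/2 is the golden ratio.
phi = (1 + sqrt(5))/2 = 1.618034
phi^2 = phi + 1 = 2.618034
k = 33
k * phi^2 = 33 * 2.618034 = 86.395122
b_33 = floor(k * phi^2) = 86 (check: a_33 + k = 53 + 33 = 86)

86


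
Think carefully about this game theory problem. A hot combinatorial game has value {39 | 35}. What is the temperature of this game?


The game is {39 | 35}, a switch {a | b} with numbers a > b.
Cooling {a | b} by t gives {a - t | b + t}, which stops being hot when a - t = b + t, i.e. at t = (a - b)/2. So the temperature of a switch is (a - b)/2.
Temperature = (Left option - Right option) / 2
= (39 - (35)) / 2
= 4 / 2
= 2

2


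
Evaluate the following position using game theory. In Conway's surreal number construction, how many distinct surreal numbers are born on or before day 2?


Day 0: {|} = 0 is born. Count = 1.
Day n: the number of surreal numbers born by day n is 2^(n+1) - 1.
By day 0: 2^1 - 1 = 1
By day 1: 2^2 - 1 = 3
By day 2: 2^3 - 1 = 7
By day 2: 7 surreal numbers.

7


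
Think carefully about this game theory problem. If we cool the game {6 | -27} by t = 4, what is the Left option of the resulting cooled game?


Original game: {6 | -27} (a switch {a | b} with a > b).
Cooling by t (for t below the temperature (a - b)/2 = 33/2) taxes each move by t: {a | b} cooled by t is {a - t | b + t}.
Cooling amount: t = 4
Cooled Left option: 6 - 4 = 2
Cooled Right option: -27 + 4 = -23
Cooled game: {2 | -23}
Left option = 2

2


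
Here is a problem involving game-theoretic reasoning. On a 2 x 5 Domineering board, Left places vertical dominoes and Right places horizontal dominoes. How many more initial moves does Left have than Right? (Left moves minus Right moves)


Board is 2 x 5 (rows x cols).
Left (vertical) placements: (rows-1) * cols = 1 * 5 = 5
Right (horizontal) placements: rows * (cols-1) = 2 * 4 = 8
Advantage = Left - Right = 5 - 8 = -3

-3


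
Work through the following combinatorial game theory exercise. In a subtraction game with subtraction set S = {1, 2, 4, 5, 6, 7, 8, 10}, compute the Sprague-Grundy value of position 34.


The subtraction set is S = {1, 2, 4, 5, 6, 7, 8, 10}.
G(k) = mex{ G(k - s) : s in S, s <= k }. We compute iteratively: G(0) = 0.
G(1) = mex({0}) = 1
G(2) = mex({0, 1}) = 2
G(3) = mex({1, 2}) = 0
G(4) = mex({0, 2}) = 1
G(5) = mex({0, 1}) = 2
G(6) = mex({0, 1, 2}) = 3
G(7) = mex({0, 1, 2, 3}) = 4
G(8) = mex({0, 1, 2, 3, 4}) = 5
G(9) = mex({0, 1, 2, 4, 5}) = 3
G(10) = mex({0, 1, 2, 3, 5}) = 4
G(11) = mex({0, 1, 2, 3, 4}) = 5
G(12) = mex({1, 2, 3, 4, 5}) = 0
G(13) = mex({0, 2, 3, 4, 5}) = 1
G(14) = mex({0, 1, 3, 4, 5}) = 2
G(15) = mex({1, 2, 3, 4, 5}) = 0
G(16) = mex({0, 2, 3, 4, 5}) = 1
G(17) = mex({0, 1, 3, 4, 5}) = 2
G(18) = mex({0, 1, 2, 4, 5}) = 3
G(19) = mex({0, 1, 2, 3, 5}) = 4
G(20) = mex({0, 1, 2, 3, 4}) = 5
G(21) = mex({0, 1, 2, 4, 5}) = 3
Observe that G(12)..G(21) = 0, 1, 2, 0, 1, 2, 3, 4, 5, 3 repeats G(0)..G(9) = 0, 1, 2, 0, 1, 2, 3, 4, 5, 3.
For k >= max(S) = 10, G(k) is determined by the previous 10 values G(k-10)..G(k-1); a window of 10 consecutive values has recurred shifted by 12, so by induction G(k + 12) = G(k) for all k >= 0: the sequence is periodic from the start with period 12.
One period: G(0..11) = 0, 1, 2, 0, 1, 2, 3, 4, 5, 3, 4, 5.
34 mod 12 = 10, so G(34) = G(10) = 4.

4


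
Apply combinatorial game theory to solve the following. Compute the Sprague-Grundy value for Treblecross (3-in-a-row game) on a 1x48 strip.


Treblecross: place X on empty cells; 3-in-a-row wins.
Playing within two cells of an existing X lets the opponent win at once, so sensible play treats the cells i-2..i+2 around each X as dead. The player left with no safe cell loses, so this is a normal-play take-away game on strips of safe cells.
Placing X at cell i (0-indexed) of a strip of k safe cells leaves independent strips of sizes max(0, i-2) and max(0, k-i-3). Hence G(k) = mex{ G(max(0,i-2)) XOR G(max(0,k-i-3)) : 0 <= i < k }, with G(0) = 0.
G(1): splits (0,0):0^0=0 -> mex({0}) = 1
G(2): splits (0,0):0^0=0 -> mex({0}) = 1
G(3): splits (0,0):0^0=0 -> mex({0}) = 1
G(4): splits (0,1):0^1=1 (0,0):0^0=0 -> mex({0, 1}) = 2
G(5): splits (0,2):0^1=1 (0,1):0^1=1 (0,0):0^0=0 -> mex({0, 1}) = 2
G(6) = mex({1}) = 0
G(7) = mex({0, 1, 2}) = 3
G(8) = mex({0, 1, 2}) = 3
G(9) = mex({0, 2}) = 1
G(10) = mex({0, 2, 3}) = 1
G(11) = mex({0, 3}) = 1
G(12) = mex({1, 3}) = 0
G(13) = mex({0, 1, 2, 3}) = 4
G(14) = mex({0, 1, 2}) = 3
G(15) = mex({0, 1, 2}) = 3
G(16) = mex({0, 1, 2, 4}) = 3
G(17) = mex({0, 1, 3, 4}) = 2
G(18) = mex({0, 1, 3, 4}) = 2
G(19) = mex({0, 1, 3, 5}) = 2
G(20) = mex({0, 1, 2, 3, 5}) = 4
G(21) = mex({0, 1, 2, 3, 5}) = 4
G(22) = mex({1, 2, 6}) = 0
G(23) = mex({0, 1, 2, 3, 4, 6}) = 5
G(24) = mex({0, 1, 2, 3, 4}) = 5
G(25) = mex({0, 1, 3, 4, 7}) = 2
G(26) = mex({0, 1, 3, 4, 5, 7}) = 2
G(27) = mex({0, 1, 3, 5}) = 2
G(28) = mex({0, 1, 2, 5}) = 3
G(29) = mex({0, 1, 2, 4, 5, 6}) = 3
G(30) = mex({1, 2, 4, 6}) = 0
G(31) = mex({0, 1, 2, 3, 4, 6}) = 5
G(32) = mex({1, 2, 3, 4, 7}) = 0
G(33) = mex({0, 3, 7}) = 1
G(34) = mex({0, 2, 3, 5, 7}) = 1
G(35) = mex({0, 2, 3, 5, 6}) = 1
G(36) = mex({0, 1, 2, 5, 6}) = 3
G(37) = mex({0, 1, 2, 4, 5, 6}) = 3
G(38) = mex({0, 1, 2, 4}) = 3
G(39) = mex({0, 1, 2, 3, 4, 7}) = 5
G(40) = mex({0, 1, 2, 3, 4, 5, 7}) = 6
G(41) = mex({0, 1, 2, 3, 5, 7}) = 4
G(42) = mex({0, 1, 2, 3, 5, 6, 7}) = 4
G(43) = mex({0, 2, 3, 5, 6}) = 1
G(44) = mex({1, 2, 3, 4, 5, 6}) = 0
G(45) = mex({0, 1, 2, 3, 4, 6, 7}) = 5
G(46) = mex({0, 1, 2, 3, 4, 7}) = 5
G(47) = mex({0, 1, 2, 3, 4, 5, 7}) = 6
G(48) = mex({0, 1, 2, 3, 4, 5, 7}) = 6
Therefore G(48) = 6.

6


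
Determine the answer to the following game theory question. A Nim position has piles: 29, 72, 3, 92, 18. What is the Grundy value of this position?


We need the XOR (exclusive or) of all pile sizes.
After XOR-ing pile 1 (size 29): 0 XOR 29 = 29
After XOR-ing pile 2 (size 72): 29 XOR 72 = 85
After XOR-ing pile 3 (size 3): 85 XOR 3 = 86
After XOR-ing pile 4 (size 92): 86 XOR 92 = 10
After XOR-ing pile 5 (size 18): 10 XOR 18 = 24
The Nim-value of this position is 24.

24


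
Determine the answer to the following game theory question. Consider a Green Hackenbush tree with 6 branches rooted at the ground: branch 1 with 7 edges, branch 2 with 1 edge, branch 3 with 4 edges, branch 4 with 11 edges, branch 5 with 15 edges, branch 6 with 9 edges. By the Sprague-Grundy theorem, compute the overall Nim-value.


The tree has 6 branches from the ground vertex.
In Green Hackenbush, the Nim-value of a simple path of length k is k.
Branch 1: length 7, Nim-value = 7
Branch 2: length 1, Nim-value = 1
Branch 3: length 4, Nim-value = 4
Branch 4: length 11, Nim-value = 11
Branch 5: length 15, Nim-value = 15
Branch 6: length 9, Nim-value = 9
Total Nim-value = XOR of all branch values:
0 XOR 7 = 7
7 XOR 1 = 6
6 XOR 4 = 2
2 XOR 11 = 9
9 XOR 15 = 6
6 XOR 9 = 15
Nim-value of the tree = 15

15


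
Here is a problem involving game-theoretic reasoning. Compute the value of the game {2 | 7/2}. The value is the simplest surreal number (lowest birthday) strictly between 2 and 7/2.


Left options: {2}, max = 2
Right options: {7/2}, min = 7/2
All options are numbers and max(Left) < min(Right), so by the simplicity theorem the value is the simplest (earliest-born) number strictly between 2 and 7/2.
The only integer strictly between 2 and 7/2 is 3.
No non-integer in the interval can be simpler: if x is a non-integer in the interval, then floor(x) or ceil(x) also lies in the interval (the interval contains an integer), and both are proper prefixes of x's sign expansion, i.e. born earlier. So the game value is 3.
Game value = 3

3


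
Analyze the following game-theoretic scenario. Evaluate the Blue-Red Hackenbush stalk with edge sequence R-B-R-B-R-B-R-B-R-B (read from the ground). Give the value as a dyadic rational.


Edges (from ground): R-B-R-B-R-B-R-B-R-B
By Berlekamp's sign-expansion rule, a Blue-Red Hackenbush stalk has the value of the surreal number whose sign sequence is the edge sequence with B -> + and R -> -.
Sign sequence: -+-+-+-+-+
Trace the sign expansion in the surreal number tree, starting from 0:
Edge 1: R (sign -) -> bounds (-inf, 0), value = -1
Edge 2: B (sign +) -> bounds (-1, 0), value = -1/2
Edge 3: R (sign -) -> bounds (-1, -1/2), value = -3/4
Edge 4: B (sign +) -> bounds (-3/4, -1/2), value = -5/8
Edge 5: R (sign -) -> bounds (-3/4, -5/8), value = -11/16
Edge 6: B (sign +) -> bounds (-11/16, -5/8), value = -21/32
Edge 7: R (sign -) -> bounds (-11/16, -21/32), value = -43/64
Edge 8: B (sign +) -> bounds (-43/64, -21/32), value = -85/128
Edge 9: R (sign -) -> bounds (-43/64, -85/128), value = -171/256
Edge 10: B (sign +) -> bounds (-171/256, -85/128), value = -341/512
Game value = -341/512

-341/512


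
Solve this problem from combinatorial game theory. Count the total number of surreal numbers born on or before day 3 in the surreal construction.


Day 0: {|} = 0 is born. Count = 1.
Day n: the number of surreal numbers born by day n is 2^(n+1) - 1.
By day 0: 2^1 - 1 = 1
By day 1: 2^2 - 1 = 3
By day 2: 2^3 - 1 = 7
By day 3: 2^4 - 1 = 15
By day 3: 15 surreal numbers.

15


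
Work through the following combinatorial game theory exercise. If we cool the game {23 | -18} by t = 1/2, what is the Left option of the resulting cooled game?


Original game: {23 | -18} (a switch {a | b} with a > b).
Cooling by t (for t below the temperature (a - b)/2 = 41/2) taxes each move by t: {a | b} cooled by t is {a - t | b + t}.
Cooling amount: t = 1/2
Cooled Left option: 23 - 1/2 = 45/2
Cooled Right option: -18 + 1/2 = -35/2
Cooled game: {45/2 | -35/2}
Left option = 45/2

45/2


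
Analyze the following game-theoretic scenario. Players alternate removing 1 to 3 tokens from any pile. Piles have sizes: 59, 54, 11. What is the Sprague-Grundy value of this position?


Subtraction set: {1, 2, 3}
For this subtraction set, G(n) = n mod 4 (period = max + 1 = 4).
Pile 1 (size 59): G(59) = 59 mod 4 = 3
Pile 2 (size 54): G(54) = 54 mod 4 = 2
Pile 3 (size 11): G(11) = 11 mod 4 = 3
Total Grundy value = XOR of all: 3 XOR 2 XOR 3 = 2

2


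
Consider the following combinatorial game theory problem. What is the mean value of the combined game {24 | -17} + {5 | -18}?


G1 = {24 | -17}, G2 = {5 | -18}
Each is a switch {a | b} with numbers a > b; its mean value is (a + b)/2, and mean value is additive over game sums: m(G1 + G2) = m(G1) + m(G2).
Mean of G1 = (24 + (-17))/2 = 7/2 = 7/2
Mean of G2 = (5 + (-18))/2 = -13/2 = -13/2
Mean of G1 + G2 = 7/2 + -13/2 = -3

-3


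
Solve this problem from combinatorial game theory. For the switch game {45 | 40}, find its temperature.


The game is {45 | 40}, a switch {a | b} with numbers a > b.
Cooling {a | b} by t gives {a - t | b + t}, which stops being hot when a - t = b + t, i.e. at t = (a - b)/2. So the temperature of a switch is (a - b)/2.
Temperature = (Left option - Right option) / 2
= (45 - (40)) / 2
= 5 / 2
= 5/2

5/2


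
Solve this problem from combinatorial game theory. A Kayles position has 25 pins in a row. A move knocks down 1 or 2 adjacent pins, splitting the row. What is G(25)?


Kayles: a move removes 1 or 2 adjacent pins from a contiguous row.
Removing pins from a row of k leaves two independent rows (a, b) with a + b = k - 1 (one pin) or a + b = k - 2 (two pins); an end removal gives a = 0.
By Sprague-Grundy, G(k) = mex{ G(a) XOR G(b) } over all these splits. G(0) = 0.
G(1): splits (0,0):0^0=0 -> mex({0}) = 1
G(2): splits (0,1):0^1=1 (0,0):0^0=0 -> mex({0, 1}) = 2
G(3): splits (0,2):0^2=2 (1,1):1^1=0 (0,1):0^1=1 -> mex({0, 1, 2}) = 3
G(4): splits (0,3):0^3=3 (1,2):1^2=3 (0,2):0^2=2 (1,1):1^1=0 -> mex({0, 2, 3}) = 1
G(5): splits (0,4):0^1=1 (1,3):1^3=2 (2,2):2^2=0 (0,3):0^3=3 (1,2):1^2=3 -> mex({0, 1, 2, 3}) = 4
G(6) = mex({0, 1, 2, 4}) = 3
G(7) = mex({0, 1, 3, 4, 5}) = 2
G(8) = mex({0, 2, 3, 5, 6}) = 1
G(9) = mex({0, 1, 2, 3, 6, 7}) = 4
G(10) = mex({0, 1, 3, 4, 5, 7}) = 2
G(11) = mex({0, 1, 2, 3, 4, 5}) = 6
G(12) = mex({0, 1, 2, 3, 5, 6, 7}) = 4
G(13) = mex({0, 2, 3, 4, 6, 7}) = 1
G(14) = mex({0, 1, 4, 5, 6, 7}) = 2
G(15) = mex({0, 1, 2, 3, 4, 5, 6}) = 7
G(16) = mex({0, 2, 3, 5, 6, 7}) = 1
G(17) = mex({0, 1, 2, 3, 5, 6, 7}) = 4
G(18) = mex({0, 1, 2, 4, 5, 6}) = 3
G(19) = mex({0, 1, 3, 4, 5, 7}) = 2
G(20) = mex({0, 2, 3, 4, 5, 6, 7}) = 1
G(21) = mex({0, 1, 2, 3, 5, 6, 7}) = 4
G(22) = mex({0, 1, 2, 3, 4, 5, 7}) = 6
G(23) = mex({0, 1, 2, 3, 4, 5, 6}) = 7
G(24) = mex({0, 1, 2, 3, 5, 6, 7}) = 4
G(25) = mex({0, 2, 3, 4, 6, 7}) = 1
Therefore G(25) = 1.

1


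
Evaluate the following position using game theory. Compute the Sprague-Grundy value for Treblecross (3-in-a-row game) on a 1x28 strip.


Treblecross: place X on empty cells; 3-in-a-row wins.
Playing within two cells of an existing X lets the opponent win at once, so sensible play treats the cells i-2..i+2 around each X as dead. The player left with no safe cell loses, so this is a normal-play take-away game on strips of safe cells.
Placing X at cell i (0-indexed) of a strip of k safe cells leaves independent strips of sizes max(0, i-2) and max(0, k-i-3). Hence G(k) = mex{ G(max(0,i-2)) XOR G(max(0,k-i-3)) : 0 <= i < k }, with G(0) = 0.
G(1): splits (0,0):0^0=0 -> mex({0}) = 1
G(2): splits (0,0):0^0=0 -> mex({0}) = 1
G(3): splits (0,0):0^0=0 -> mex({0}) = 1
G(4): splits (0,1):0^1=1 (0,0):0^0=0 -> mex({0, 1}) = 2
G(5): splits (0,2):0^1=1 (0,1):0^1=1 (0,0):0^0=0 -> mex({0, 1}) = 2
G(6) = mex({1}) = 0
G(7) = mex({0, 1, 2}) = 3
G(8) = mex({0, 1, 2}) = 3
G(9) = mex({0, 2}) = 1
G(10) = mex({0, 2, 3}) = 1
G(11) = mex({0, 3}) = 1
G(12) = mex({1, 3}) = 0
G(13) = mex({0, 1, 2, 3}) = 4
G(14) = mex({0, 1, 2}) = 3
G(15) = mex({0, 1, 2}) = 3
G(16) = mex({0, 1, 2, 4}) = 3
G(17) = mex({0, 1, 3, 4}) = 2
G(18) = mex({0, 1, 3, 4}) = 2
G(19) = mex({0, 1, 3, 5}) = 2
G(20) = mex({0, 1, 2, 3, 5}) = 4
G(21) = mex({0, 1, 2, 3, 5}) = 4
G(22) = mex({1, 2, 6}) = 0
G(23) = mex({0, 1, 2, 3, 4, 6}) = 5
G(24) = mex({0, 1, 2, 3, 4}) = 5
G(25) = mex({0, 1, 3, 4, 7}) = 2
G(26) = mex({0, 1, 3, 4, 5, 7}) = 2
G(27) = mex({0, 1, 3, 5}) = 2
G(28) = mex({0, 1, 2, 5}) = 3
Therefore G(28) = 3.

3


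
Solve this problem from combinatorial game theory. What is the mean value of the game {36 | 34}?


Game = {36 | 34}, a switch {a | b} with numbers a > b.
Its thermograph has left wall a - t and right wall b + t, which meet at t = (a - b)/2, where both equal (a + b)/2. So the mast (mean value) is at (a + b)/2.
Mean = (36 + (34))/2 = 70/2 = 35

35
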